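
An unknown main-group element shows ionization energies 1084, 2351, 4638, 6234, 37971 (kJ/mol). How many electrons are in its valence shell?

Look for the largest jump between consecutive ionization energies: IE5/IE4 ≈ 6.1, far larger than any earlier ratio.
That jump marks the point where a core electron is being removed. So the atom has 4 valence electrons.

4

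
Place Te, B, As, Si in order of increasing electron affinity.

B < As < Si < Te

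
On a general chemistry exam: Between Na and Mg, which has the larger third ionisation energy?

Mg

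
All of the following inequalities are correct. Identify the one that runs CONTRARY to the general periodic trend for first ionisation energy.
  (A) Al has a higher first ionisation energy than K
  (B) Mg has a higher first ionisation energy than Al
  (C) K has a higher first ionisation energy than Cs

(B)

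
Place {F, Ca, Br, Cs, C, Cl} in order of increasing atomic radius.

C is in period 2, group 14; F is in period 2, group 17; Cl is in period 3, group 17; Ca is in period 4, group 2; Br is in period 4, group 17; Cs is in period 6, group 1.
Radius decreases left→right (rising Z_eff, same n) and increases top→bottom (higher n).
Here both period and group differ, so the two effects have to be weighed against each other.
C > F: both are in period 2; the period trend gives C the larger value.
Cl > C: the two effects oppose for this pair; the down-group effect wins (99 vs 75 pm).
Br > Cl: Br sits below Cl in group 17, so the down-group effect alone puts Br larger.
Ca > Br: both are in period 4; the period trend gives Ca the larger value.
Cs > Ca: relative to Ca, both the across-period and down-group shifts push Cs's atomic radius up.
Approximate values (pm): C 75, F 64, Cl 99, Ca 171, Br 114, Cs 232.
So from smallest to largest: F < C < Cl < Br < Ca < Cs.

F < C < Cl < Br < Ca < Cs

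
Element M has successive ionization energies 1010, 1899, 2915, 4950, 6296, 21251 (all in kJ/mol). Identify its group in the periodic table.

Look for the largest jump between consecutive ionization energies: IE6/IE5 ≈ 3.4, far larger than any earlier ratio.
That jump marks the point where a core electron is being removed. So the atom has 5 valence electrons.
A main-group element with 5 valence electrons is in group 15.

Group 15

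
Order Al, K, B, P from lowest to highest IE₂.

IE_2 is the cost of taking one more electron from the +1 cation: Al⁺ still has 2 valence electrons; K⁺ is the bare [Ar] core; B⁺ still has 2 valence electrons; P⁺ still has 4 valence electrons.
Pulling an electron out of a noble-gas core costs far more than removing a remaining valence electron, so K sits at the high end of IE_2.
Valence configurations: Al⁺ [Ne]3s², B⁺ [He]2s², P⁺ [Ne]3s²3p².
The numbers (kJ/mol): Al 1817, K 3052, B 2427, P 1907.
Putting it together, IE_2: Al < P < B < K.

Al < P < B < K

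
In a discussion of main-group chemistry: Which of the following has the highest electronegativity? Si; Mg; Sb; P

P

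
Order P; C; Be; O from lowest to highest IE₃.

IE_3 is the cost of taking one more electron from the +2 cation: P²⁺ still has 3 valence electrons; C²⁺ still has 2 valence electrons; Be²⁺ is the bare [He] core; O²⁺ still has 4 valence electrons.
Core electrons are held far more tightly than valence electrons, so Be tops the IE_3 order.
Valence configurations: P²⁺ [Ne]3s²3p¹, C²⁺ [He]2s², O²⁺ [He]2s²2p².
The numbers (kJ/mol): P 2914, C 4620, Be 14849, O 5300.
Overall IE_3 order: P < C < O < Be.

P < C < O < Be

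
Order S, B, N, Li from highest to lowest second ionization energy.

After 1 electron has been removed, what remains? S⁺ still has 5 valence electrons; B⁺ still has 2 valence electrons; N⁺ still has 4 valence electrons; Li⁺ is the bare [He] core.
Core electrons are held far more tightly than valence electrons, so Li tops the IE_2 order.
Valence configurations: S⁺ [Ne]3s²3p³, B⁺ [He]2s², N⁺ [He]2s²2p².
Approximate IE_2 values (kJ/mol): S 2252, B 2427, N 2856, Li 7298.
Putting it together, IE_2: S < B < N < Li.

Li, N, B, S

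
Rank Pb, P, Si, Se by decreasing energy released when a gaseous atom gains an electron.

Se > Si > P > Pb

Si is in period 3, group 14; P is in period 3, group 15; Se is in period 4, group 16; Pb is in period 6, group 14.
EA tends to increase across a period and decrease down a group, though the pattern is less regular than for IE or radius.
Here both period and group differ, so the two effects have to be weighed against each other.
P > Pb: both effects reinforce here, so P is clearly the higher of the two.
Si > P: this pair runs against the simple trend — see the exception note.
Se > Si: period and group pull opposite ways; the across-period shift dominates (195 vs 134 kJ/mol).
Note the exception: Si has a higher electron affinity than P, contrary to the simple trend — adding an electron to P's half-filled 3p³ is unfavourable, so Si (3p²) has the more exothermic EA.
For reference (kJ/mol): Si 134, P 72, Se 195, Pb 35.
So from highest to lowest: Se > Si > P > Pb.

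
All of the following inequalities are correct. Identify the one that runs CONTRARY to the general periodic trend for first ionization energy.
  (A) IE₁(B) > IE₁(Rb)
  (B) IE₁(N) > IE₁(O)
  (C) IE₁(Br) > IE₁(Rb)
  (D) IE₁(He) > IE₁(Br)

(B)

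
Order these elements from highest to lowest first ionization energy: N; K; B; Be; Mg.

Be is in period 2, group 2; B is in period 2, group 13; N is in period 2, group 15; Mg is in period 3, group 2; K is in period 4, group 1.
Removing the outermost electron gets harder across a period and easier down a group.
Here both period and group differ, so the two effects have to be weighed against each other.
Mg > K: relative to K, both the across-period and down-group shifts push Mg's first ionization energy up.
B > Mg: both effects reinforce here, so B is clearly the higher of the two.
Be > B: this pair runs against the simple trend — see the exception note.
N > Be: N lies to the right of Be in period 2, so the across-period effect alone puts N higher.
Note the exception: Be has a higher first ionization energy than B, contrary to the simple trend — removing B's lone 2p electron is easier than breaking Be's filled 2s².
Approximate values (kJ/mol): Be 900, B 801, N 1402, Mg 738, K 419.
So from highest to lowest: N > Be > B > Mg > K.

N, Be, B, Mg, K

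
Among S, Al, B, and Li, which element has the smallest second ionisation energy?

Al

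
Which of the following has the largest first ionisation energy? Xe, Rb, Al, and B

Xe

Across a period the outer electron is held more tightly (higher IE₁); down a group it sits in a higher shell, more shielded, and comes off more easily.
These span different periods and groups, so the two trends combine.
Al > Rb: both effects reinforce here, so Al is clearly the higher of the two.
B > Al: B sits above Al in group 13, so the down-group effect alone puts B higher.
Xe > B: period and group pull opposite ways; the across-period shift dominates (1170 vs 801 kJ/mol).
Tabulated first ionization energy (kJ/mol): B 801, Al 578, Rb 403, Xe 1170.
The largest first ionisation energy among these belongs to Xe.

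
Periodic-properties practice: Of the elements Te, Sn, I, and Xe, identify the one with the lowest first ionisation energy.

IE₁ increases left→right with effective nuclear charge and decreases top→bottom as the valence shell moves farther out.
All lie in period 5, so first ionization energy increases left to right.
The lowest first ionisation energy among these belongs to Sn.

Sn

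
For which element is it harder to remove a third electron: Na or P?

The third ionization energy removes an electron from the +2 ion. For each element: Na²⁺ is already 1 electron into the core; P²⁺ still has 3 valence electrons.
Core electrons are held far more tightly than valence electrons, so Na tops the IE_3 order.
Approximate IE_3 values (kJ/mol): Na 6910, P 2914.
Overall IE_3 order: P < Na.

Na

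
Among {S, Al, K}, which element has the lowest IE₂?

Al

The second ionization energy removes an electron from the +1 ion. For each element: S⁺ still has 5 valence electrons; Al⁺ still has 2 valence electrons; K⁺ is the bare [Ar] core.
Core electrons are held far more tightly than valence electrons, so K tops the IE_2 order.
Valence configurations: S⁺ [Ne]3s²3p³, Al⁺ [Ne]3s².
Approximate IE_2 values (kJ/mol): S 2252, Al 1817, K 3052.
Putting it together, IE_2: Al < S < K.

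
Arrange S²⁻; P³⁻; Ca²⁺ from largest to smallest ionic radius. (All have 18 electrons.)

P³⁻ > S²⁻ > Ca²⁺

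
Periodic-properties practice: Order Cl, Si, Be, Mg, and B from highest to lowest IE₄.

The fourth ionization energy removes an electron from the +3 ion. For each element: Cl³⁺ still has 4 valence electrons; Si³⁺ still has 1 valence electron; Be³⁺ is already 1 electron into the core; Mg³⁺ is already 1 electron into the core; B³⁺ is the bare [He] core.
Core electrons are held far more tightly than valence electrons, so Mg, Be and B top the IE_4 order.
Valence configurations: Cl³⁺ [Ne]3s²3p², Si³⁺ [Ne]3s¹.
Tabulated IE_4 (kJ/mol): Cl 5159, Si 4356, Be 21007, Mg 10543, B 25026.
Hence IE_4: Si < Cl < Mg < Be < B.

B > Be > Mg > Cl > Si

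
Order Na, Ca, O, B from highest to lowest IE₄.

IE_4 is the cost of taking one more electron from the +3 cation: Na³⁺ is already 2 electrons into the core; Ca³⁺ is already 1 electron into the core; O³⁺ still has 3 valence electrons; B³⁺ is the bare [He] core.
Usually core removal costs more than valence removal, but here the competition is close: a tightly held n=2 valence electron can cost more to remove than an n=3 core electron, so the actual values have to decide it.
Approximate IE_4 values (kJ/mol): Na 9543, Ca 6491, O 7469, B 25026.
Putting it together, IE_4: Ca < O < Na < B.

B, Na, O, Ca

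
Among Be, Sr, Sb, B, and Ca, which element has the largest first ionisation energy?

Be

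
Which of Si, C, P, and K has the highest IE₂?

IE_2 is the cost of taking one more electron from the +1 cation: Si⁺ still has 3 valence electrons; C⁺ still has 3 valence electrons; P⁺ still has 4 valence electrons; K⁺ is the bare [Ar] core.
Pulling an electron out of a noble-gas core costs far more than removing a remaining valence electron, so K sits at the high end of IE_2.
Valence configurations: Si⁺ [Ne]3s²3p¹, C⁺ [He]2s²2p¹, P⁺ [Ne]3s²3p².
The numbers (kJ/mol): Si 1577, C 2353, P 1907, K 3052.
Hence IE_2: Si < P < C < K.

K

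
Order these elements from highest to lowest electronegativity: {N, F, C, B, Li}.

F > N > C > B > Li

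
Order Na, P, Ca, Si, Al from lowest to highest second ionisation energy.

Ca < Si < Al < P < Na

After 1 electron has been removed, what remains? Na⁺ is the bare [Ne] core; P⁺ still has 4 valence electrons; Ca⁺ still has 1 valence electron; Si⁺ still has 3 valence electrons; Al⁺ still has 2 valence electrons.
Pulling an electron out of a noble-gas core costs far more than removing a remaining valence electron, so Na sits at the high end of IE_2.
Valence configurations: P⁺ [Ne]3s²3p², Ca⁺ [Ar]4s¹, Si⁺ [Ne]3s²3p¹, Al⁺ [Ne]3s².
Si⁺ loses a lone 3p electron whereas Al⁺ must break into a filled 3s² pair, so IE_2(Al) > IE_2(Si) even though Si has the higher nuclear charge.
The numbers (kJ/mol): Na 4562, P 1907, Ca 1145, Si 1577, Al 1817.
Overall IE_2 order: Ca < Si < Al < P < Na.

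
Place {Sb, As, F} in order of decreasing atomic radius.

Across a period the added protons contract the valence shell; down a group each new principal shell makes the atom larger.
These span different periods and groups, so the two trends combine.
As > F: relative to F, both the across-period and down-group shifts push As's atomic radius up.
Sb > As: Sb sits below As in group 15, so the down-group effect alone puts Sb larger.
For reference (pm): F 64, As 121, Sb 140.
So from largest to smallest: Sb > As > F.

Sb, As, F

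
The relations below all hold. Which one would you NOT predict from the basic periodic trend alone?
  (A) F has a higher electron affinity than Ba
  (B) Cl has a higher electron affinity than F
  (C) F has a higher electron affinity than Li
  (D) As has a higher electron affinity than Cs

The general trend: electron affinity increases across a period and decreases down a group.
(A) F (period 2, group 17) vs Ba (period 6, group 2): the stated order agrees with the simple trend.
(B) Cl (period 3, group 17) vs F (period 2, group 17): the stated order contradicts the simple trend.
(C) F (period 2, group 17) vs Li (period 2, group 1): the stated order agrees with the simple trend.
(D) As (period 4, group 15) vs Cs (period 6, group 1): the stated order agrees with the simple trend.
The exception is (B): F's small 2p subshell makes the incoming electron feel strong e⁻–e⁻ repulsion, so Cl actually releases more energy on gaining an electron.

(B)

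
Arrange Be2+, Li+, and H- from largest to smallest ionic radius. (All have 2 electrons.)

H- > Li+ > Be2+

All of these have 2 electrons, so size is governed by nuclear charge alone: the more protons, the stronger the pull on the same electron cloud, and the smaller the ion.
Nuclear charges: Be2+ (Z=4), Li+ (Z=3), H- (Z=1).
Largest to smallest: H- > Li+ > Be2+.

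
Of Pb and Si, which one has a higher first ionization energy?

Si

Si is in period 3, group 14; Pb is in period 6, group 14.
First ionization energy rises across a period (greater Z_eff holds electrons more tightly) and falls down a group (valence electrons are farther from the nucleus).
All are in group 14, so first ionization energy increases up the group.
So Si has the higher first ionization energy (Si > Pb).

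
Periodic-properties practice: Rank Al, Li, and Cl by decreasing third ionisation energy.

The third ionization energy removes an electron from the +2 ion. For each element: Al²⁺ still has 1 valence electron; Li²⁺ is already 1 electron into the core; Cl²⁺ still has 5 valence electrons.
Breaking into a closed-shell core is much more expensive than removing a leftover valence electron — Li has the largest IE_3 here.
Valence configurations: Al²⁺ [Ne]3s¹, Cl²⁺ [Ne]3s²3p³.
Tabulated IE_3 (kJ/mol): Al 2745, Li 11815, Cl 3822.
Hence IE_3: Al < Cl < Li.

Li > Cl > Al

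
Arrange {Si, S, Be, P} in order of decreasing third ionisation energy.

Be > S > Si > P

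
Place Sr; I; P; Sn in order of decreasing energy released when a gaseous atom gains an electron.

Electron affinity generally becomes more exothermic across a period toward the halogens and less exothermic down a group.
Here both period and group differ, so the two effects have to be weighed against each other.
P > Sr: relative to Sr, both the across-period and down-group shifts push P's electron affinity up.
Sn > P: this pair runs against the simple trend — see the exception note.
I > Sn: I lies to the right of Sn in period 5, so the across-period effect alone puts I higher.
Note the exception: Sn has a higher electron affinity than P, contrary to the simple trend — adding an electron to P's half-filled np³ subshell costs electron-pairing energy.
Tabulated electron affinity (kJ/mol): P 72, Sr 5, Sn 107, I 295.
So from highest to lowest: I > Sn > P > Sr.

I, Sn, P, Sr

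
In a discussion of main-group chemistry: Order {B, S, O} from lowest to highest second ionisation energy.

IE_2 is the cost of taking one more electron from the +1 cation: B⁺ still has 2 valence electrons; S⁺ still has 5 valence electrons; O⁺ still has 5 valence electrons.
All are still removing valence electrons, so compare the +1 ions as you would atoms: IE_2 generally rises across a period (higher Z_eff) and falls down a group (larger shell), subject to the usual subshell exceptions.
Valence configurations: B⁺ [He]2s², S⁺ [Ne]3s²3p³, O⁺ [He]2s²2p³.
Approximate IE_2 values (kJ/mol): B 2427, S 2252, O 3388.
Putting it together, IE_2: S < B < O.

S < B < O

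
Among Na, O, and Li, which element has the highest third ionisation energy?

Li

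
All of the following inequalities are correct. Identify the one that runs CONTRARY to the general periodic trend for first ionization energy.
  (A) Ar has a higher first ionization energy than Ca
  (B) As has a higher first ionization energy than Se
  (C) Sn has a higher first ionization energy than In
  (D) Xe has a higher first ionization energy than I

The general trend: first ionization energy increases across a period and decreases down a group.
(A) Ar (period 3, group 18) vs Ca (period 4, group 2): the stated order agrees with the simple trend.
(B) As (period 4, group 15) vs Se (period 4, group 16): the stated order contradicts the simple trend.
(C) Sn (period 5, group 14) vs In (period 5, group 13): the stated order agrees with the simple trend.
(D) Xe (period 5, group 18) vs I (period 5, group 17): the stated order agrees with the simple trend.
The exception is (B): Se (4p⁴) ionizes more easily than half-filled As (4p³).

(B)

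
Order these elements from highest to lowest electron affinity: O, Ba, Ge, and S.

O is in period 2, group 16; S is in period 3, group 16; Ge is in period 4, group 14; Ba is in period 6, group 2.
EA tends to increase across a period and decrease down a group, though the pattern is less regular than for IE or radius.
These span different periods and groups, so the two trends combine.
Ge > Ba: relative to Ba, both the across-period and down-group shifts push Ge's electron affinity up.
O > Ge: relative to Ge, both the across-period and down-group shifts push O's electron affinity up.
S > O: this pair runs against the simple trend — see the exception note.
Note the exception: S has a higher electron affinity than O, contrary to the simple trend — the compact 2p subshell of O repels the added electron more than S's larger 3p does.
Tabulated electron affinity (kJ/mol): O 141, S 200, Ge 119, Ba 14.
So from highest to lowest: S > O > Ge > Ba.

S > O > Ge > Ba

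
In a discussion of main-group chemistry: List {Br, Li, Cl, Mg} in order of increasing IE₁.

Removing the outermost electron gets harder across a period and easier down a group.
Here both period and group differ, so the two effects have to be weighed against each other.
Mg > Li: the two effects oppose for this pair; the across-period effect wins (738 vs 520 kJ/mol).
Br > Mg: the two effects oppose for this pair; the across-period effect wins (1140 vs 738 kJ/mol).
Cl > Br: they share group 17; the group trend gives Cl the larger value.
Approximate values (kJ/mol): Li 520, Mg 738, Cl 1251, Br 1140.
So from lowest to highest: Li < Mg < Br < Cl.

Li < Mg < Br < Cl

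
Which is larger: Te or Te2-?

Forming Te2- adds 2 electrons to Te. More electron–electron repulsion in the same shell, with unchanged nuclear charge, lets the cloud expand.
An anion is larger than its parent atom: Te2- > Te.

Te2-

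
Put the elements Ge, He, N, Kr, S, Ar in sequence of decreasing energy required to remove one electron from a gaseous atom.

He > Ar > N > Kr > S > Ge

He is in period 1, group 18; N is in period 2, group 15; S is in period 3, group 16; Ar is in period 3, group 18; Ge is in period 4, group 14; Kr is in period 4, group 18.
IE₁ increases left→right with effective nuclear charge and decreases top→bottom as the valence shell moves farther out.
Here both period and group differ, so the two effects have to be weighed against each other.
S > Ge: both effects reinforce here, so S is clearly the higher of the two.
Kr > S: the two effects oppose for this pair; the across-period effect wins (1351 vs 1000 kJ/mol).
N > Kr: period and group pull opposite ways; the down-group shift dominates (1402 vs 1351 kJ/mol).
Ar > N: period and group pull opposite ways; the across-period shift dominates (1521 vs 1402 kJ/mol).
He > Ar: He sits above Ar in group 18, so the down-group effect alone puts He higher.
Approximate values (kJ/mol): He 2372, N 1402, S 1000, Ar 1521, Ge 762, Kr 1351.
So from highest to lowest: He > Ar > N > Kr > S > Ge.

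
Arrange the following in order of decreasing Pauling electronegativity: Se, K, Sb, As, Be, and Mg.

Be is in period 2, group 2; Mg is in period 3, group 2; K is in period 4, group 1; As is in period 4, group 15; Se is in period 4, group 16; Sb is in period 5, group 15.
Smaller atoms with higher effective nuclear charge are more electronegative.
Neither a single period nor a single group — weigh both effects.
Mg > K: relative to K, both the across-period and down-group shifts push Mg's electronegativity up.
Be > Mg: they share group 2; the group trend gives Be the larger value.
Sb > Be: period and group pull opposite ways; the across-period shift dominates (2.05 vs 1.57).
As > Sb: As sits above Sb in group 15, so the down-group effect alone puts As higher.
Se > As: Se lies to the right of As in period 4, so the across-period effect alone puts Se higher.
Approximate values (Pauling): Be 1.57, Mg 1.31, K 0.82, As 2.18, Se 2.55, Sb 2.05.
So from highest to lowest: Se > As > Sb > Be > Mg > K.

Se > As > Sb > Be > Mg > K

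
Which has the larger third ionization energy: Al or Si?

IE_3 is the cost of taking one more electron from the +2 cation: Al²⁺ still has 1 valence electron; Si²⁺ still has 2 valence electrons.
All are still removing valence electrons, so compare the +2 ions as you would atoms: IE_3 generally rises across a period (higher Z_eff) and falls down a group (larger shell), subject to the usual subshell exceptions.
Valence configurations: Al²⁺ [Ne]3s¹, Si²⁺ [Ne]3s².
The numbers (kJ/mol): Al 2745, Si 3232.
Putting it together, IE_3: Al < Si.

Si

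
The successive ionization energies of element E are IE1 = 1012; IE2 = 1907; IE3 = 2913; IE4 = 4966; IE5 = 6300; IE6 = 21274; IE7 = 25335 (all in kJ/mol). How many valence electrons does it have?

Look for the largest jump between consecutive ionization energies: IE6/IE5 ≈ 3.4, far larger than any earlier ratio.
That jump marks the point where a core electron is being removed. So the atom has 5 valence electrons.

5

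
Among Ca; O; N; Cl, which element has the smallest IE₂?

Ca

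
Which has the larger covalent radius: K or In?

K

Radius decreases left→right (rising Z_eff, same n) and increases top→bottom (higher n).
Here both period and group differ, so the two effects have to be weighed against each other.
K > In: the two effects oppose for this pair; the across-period effect wins (196 vs 142 pm).
For reference (pm): K 196, In 142.
So K has the larger covalent radius (K > In).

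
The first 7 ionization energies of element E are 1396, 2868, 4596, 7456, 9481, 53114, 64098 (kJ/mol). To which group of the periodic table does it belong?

Group 15

Look for the largest jump between consecutive ionization energies: IE6/IE5 ≈ 5.6, far larger than any earlier ratio.
That jump marks the point where a core electron is being removed. So the atom has 5 valence electrons.
A main-group element with 5 valence electrons is in group 15.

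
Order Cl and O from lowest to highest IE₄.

Cl < O

IE_4 is the cost of taking one more electron from the +3 cation: Cl³⁺ still has 4 valence electrons; O³⁺ still has 3 valence electrons.
All are still removing valence electrons, so compare the +3 ions as you would atoms: IE_4 generally rises across a period (higher Z_eff) and falls down a group (larger shell), subject to the usual subshell exceptions.
Valence configurations: Cl³⁺ [Ne]3s²3p², O³⁺ [He]2s²2p¹.
Approximate IE_4 values (kJ/mol): Cl 5159, O 7469.
Hence IE_4: Cl < O.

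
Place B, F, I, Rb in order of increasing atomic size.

B is in period 2, group 13; F is in period 2, group 17; Rb is in period 5, group 1; I is in period 5, group 17.
Across a period the added protons contract the valence shell; down a group each new principal shell makes the atom larger.
Neither a single period nor a single group — weigh both effects.
B > F: B lies to the left of F in period 2, so the across-period effect alone puts B larger.
I > B: the two effects oppose for this pair; the down-group effect wins (133 vs 85 pm).
Rb > I: Rb lies to the left of I in period 5, so the across-period effect alone puts Rb larger.
For reference (pm): B 85, F 64, Rb 210, I 133.
So from smallest to largest: F < B < I < Rb.

F, B, I, Rb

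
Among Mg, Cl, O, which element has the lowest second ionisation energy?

After 1 electron has been removed, what remains? Mg⁺ still has 1 valence electron; Cl⁺ still has 6 valence electrons; O⁺ still has 5 valence electrons.
All are still removing valence electrons, so compare the +1 ions as you would atoms: IE_2 generally rises across a period (higher Z_eff) and falls down a group (larger shell), subject to the usual subshell exceptions.
Valence configurations: Mg⁺ [Ne]3s¹, Cl⁺ [Ne]3s²3p⁴, O⁺ [He]2s²2p³.
Tabulated IE_2 (kJ/mol): Mg 1451, Cl 2298, O 3388.
Hence IE_2: Mg < Cl < O.

Mg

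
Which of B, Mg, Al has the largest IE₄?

The fourth ionization energy removes an electron from the +3 ion. For each element: B³⁺ is the bare [He] core; Mg³⁺ is already 1 electron into the core; Al³⁺ is the bare [Ne] core.
All of these are removing an electron from a noble-gas core or deeper; the smaller core (lower principal quantum number) is held far more tightly, and within a period the higher nuclear charge binds the same core more tightly.
The numbers (kJ/mol): B 25026, Mg 10543, Al 11577.
Overall IE_4 order: Mg < Al < B.

B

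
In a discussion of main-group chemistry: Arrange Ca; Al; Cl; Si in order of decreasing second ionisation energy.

IE_2 is the cost of taking one more electron from the +1 cation: Ca⁺ still has 1 valence electron; Al⁺ still has 2 valence electrons; Cl⁺ still has 6 valence electrons; Si⁺ still has 3 valence electrons.
All are still removing valence electrons, so compare the +1 ions as you would atoms: IE_2 generally rises across a period (higher Z_eff) and falls down a group (larger shell), subject to the usual subshell exceptions.
Valence configurations: Ca⁺ [Ar]4s¹, Al⁺ [Ne]3s², Cl⁺ [Ne]3s²3p⁴, Si⁺ [Ne]3s²3p¹.
Si⁺ loses a lone 3p electron whereas Al⁺ must break into a filled 3s² pair, so IE_2(Al) > IE_2(Si) even though Si has the higher nuclear charge.
Tabulated IE_2 (kJ/mol): Ca 1145, Al 1817, Cl 2298, Si 1577.
So the second ionization energies run Ca < Si < Al < Cl.

Cl > Al > Si > Ca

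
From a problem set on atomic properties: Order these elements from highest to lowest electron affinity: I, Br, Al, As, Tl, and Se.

Al is in period 3, group 13; As is in period 4, group 15; Se is in period 4, group 16; Br is in period 4, group 17; I is in period 5, group 17; Tl is in period 6, group 13.
Atoms with high Z_eff and room in the valence shell (especially the halogens) have the most exothermic electron affinities.
Here both period and group differ, so the two effects have to be weighed against each other.
Al > Tl: they share group 13; the group trend gives Al the larger value.
As > Al: the two effects oppose for this pair; the across-period effect wins (78 vs 42 kJ/mol).
Se > As: Se lies to the right of As in period 4, so the across-period effect alone puts Se higher.
I > Se: period and group pull opposite ways; the across-period shift dominates (295 vs 195 kJ/mol).
Br > I: Br sits above I in group 17, so the down-group effect alone puts Br higher.
For reference (kJ/mol): Al 42, As 78, Se 195, Br 325, I 295, Tl 19.
So from highest to lowest: Br > I > Se > As > Al > Tl.

Br > I > Se > As > Al > Tl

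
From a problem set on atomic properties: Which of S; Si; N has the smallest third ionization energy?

Consider each +2 ion: S²⁺ still has 4 valence electrons; Si²⁺ still has 2 valence electrons; N²⁺ still has 3 valence electrons.
All are still removing valence electrons, so compare the +2 ions as you would atoms: IE_3 generally rises across a period (higher Z_eff) and falls down a group (larger shell), subject to the usual subshell exceptions.
Valence configurations: S²⁺ [Ne]3s²3p², Si²⁺ [Ne]3s², N²⁺ [He]2s²2p¹.
Approximate IE_3 values (kJ/mol): S 3357, Si 3232, N 4578.
Putting it together, IE_3: Si < S < N.

Si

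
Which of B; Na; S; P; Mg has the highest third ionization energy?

Mg

IE_3 is the cost of taking one more electron from the +2 cation: B²⁺ still has 1 valence electron; Na²⁺ is already 1 electron into the core; S²⁺ still has 4 valence electrons; P²⁺ still has 3 valence electrons; Mg²⁺ is the bare [Ne] core.
Breaking into a closed-shell core is much more expensive than removing a leftover valence electron — Na and Mg have the largest IE_3 here.
Valence configurations: B²⁺ [He]2s¹, S²⁺ [Ne]3s²3p², P²⁺ [Ne]3s²3p¹.
The numbers (kJ/mol): B 3660, Na 6910, S 3357, P 2914, Mg 7733.
Hence IE_3: P < S < B < Na < Mg.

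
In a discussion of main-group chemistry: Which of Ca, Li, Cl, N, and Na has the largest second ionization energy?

The second ionization energy removes an electron from the +1 ion. For each element: Ca⁺ still has 1 valence electron; Li⁺ is the bare [He] core; Cl⁺ still has 6 valence electrons; N⁺ still has 4 valence electrons; Na⁺ is the bare [Ne] core.
Core electrons are held far more tightly than valence electrons, so Na and Li top the IE_2 order.
Valence configurations: Ca⁺ [Ar]4s¹, Cl⁺ [Ne]3s²3p⁴, N⁺ [He]2s²2p².
Approximate IE_2 values (kJ/mol): Ca 1145, Li 7298, Cl 2298, N 2856, Na 4562.
Hence IE_2: Ca < Cl < N < Na < Li.

Li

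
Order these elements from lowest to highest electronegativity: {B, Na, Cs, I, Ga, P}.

Cs, Na, Ga, B, P, I

B is in period 2, group 13; Na is in period 3, group 1; P is in period 3, group 15; Ga is in period 4, group 13; I is in period 5, group 17; Cs is in period 6, group 1.
Atoms toward the upper right of the periodic table pull bonding electrons most strongly.
These span different periods and groups, so the two trends combine.
Na > Cs: they share group 1; the group trend gives Na the larger value.
Ga > Na: period and group pull opposite ways; the across-period shift dominates (1.81 vs 0.93).
B > Ga: they share group 13; the group trend gives B the larger value.
P > B: the two effects oppose for this pair; the across-period effect wins (2.19 vs 2.04).
I > P: the two effects oppose for this pair; the across-period effect wins (2.66 vs 2.19).
Tabulated electronegativity (Pauling): B 2.04, Na 0.93, P 2.19, Ga 1.81, I 2.66, Cs 0.79.
So from lowest to highest: Cs < Na < Ga < B < P < I.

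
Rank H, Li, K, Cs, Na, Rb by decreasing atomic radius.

H is in period 1, group 1; Li is in period 2, group 1; Na is in period 3, group 1; K is in period 4, group 1; Rb is in period 5, group 1; Cs is in period 6, group 1.
Across a period the added protons contract the valence shell; down a group each new principal shell makes the atom larger.
All are in group 1, so atomic radius increases down the group.
So from largest to smallest: Cs > Rb > K > Na > Li > H.

Cs, Rb, K, Na, Li, H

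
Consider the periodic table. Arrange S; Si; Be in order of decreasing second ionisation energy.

S > Be > Si

The second ionization energy removes an electron from the +1 ion. For each element: S⁺ still has 5 valence electrons; Si⁺ still has 3 valence electrons; Be⁺ still has 1 valence electron.
All are still removing valence electrons, so compare the +1 ions as you would atoms: IE_2 generally rises across a period (higher Z_eff) and falls down a group (larger shell), subject to the usual subshell exceptions.
Valence configurations: S⁺ [Ne]3s²3p³, Si⁺ [Ne]3s²3p¹, Be⁺ [He]2s¹.
The numbers (kJ/mol): S 2252, Si 1577, Be 1757.
Putting it together, IE_2: Si < Be < S.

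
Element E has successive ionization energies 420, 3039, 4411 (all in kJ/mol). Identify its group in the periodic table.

Group 1

Look for the largest jump between consecutive ionization energies: IE2/IE1 ≈ 7.2, far larger than any earlier ratio.
That jump marks the point where a core electron is being removed. So the atom has 1 valence electron.
A main-group element with 1 valence electron is in group 1.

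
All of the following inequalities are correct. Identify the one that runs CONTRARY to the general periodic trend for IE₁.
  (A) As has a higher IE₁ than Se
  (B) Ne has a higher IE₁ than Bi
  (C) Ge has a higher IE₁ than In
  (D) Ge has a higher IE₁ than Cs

The general trend: IE₁ increases across a period and decreases down a group.
(A) As (period 4, group 15) vs Se (period 4, group 16): the stated order contradicts the simple trend.
(B) Ne (period 2, group 18) vs Bi (period 6, group 15): the stated order agrees with the simple trend.
(C) Ge (period 4, group 14) vs In (period 5, group 13): the stated order agrees with the simple trend.
(D) Ge (period 4, group 14) vs Cs (period 6, group 1): the stated order agrees with the simple trend.
The exception is (A): Se (4p⁴) ionizes more easily than half-filled As (4p³).

(A)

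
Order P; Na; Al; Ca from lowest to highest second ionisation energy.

The second ionization energy removes an electron from the +1 ion. For each element: P⁺ still has 4 valence electrons; Na⁺ is the bare [Ne] core; Al⁺ still has 2 valence electrons; Ca⁺ still has 1 valence electron.
Core electrons are held far more tightly than valence electrons, so Na tops the IE_2 order.
Valence configurations: P⁺ [Ne]3s²3p², Al⁺ [Ne]3s², Ca⁺ [Ar]4s¹.
The numbers (kJ/mol): P 1907, Na 4562, Al 1817, Ca 1145.
Overall IE_2 order: Ca < Al < P < Na.

Ca < Al < P < Na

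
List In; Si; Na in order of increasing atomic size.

Si < In < Na

Na is in period 3, group 1; Si is in period 3, group 14; In is in period 5, group 13.
Moving right in a period, electrons are added to the same shell under a stronger nuclear pull, so atoms get smaller; moving down, a new shell is opened and atoms get larger.
Here both period and group differ, so the two effects have to be weighed against each other.
In > Si: both effects reinforce here, so In is clearly the larger of the two.
Na > In: period and group pull opposite ways; the across-period shift dominates (155 vs 142 pm).
Tabulated atomic radius (pm): Na 155, Si 116, In 142.
So from smallest to largest: Si < In < Na.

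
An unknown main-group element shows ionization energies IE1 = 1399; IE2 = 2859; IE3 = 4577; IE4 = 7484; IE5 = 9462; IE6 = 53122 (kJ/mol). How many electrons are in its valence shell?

Look for the largest jump between consecutive ionization energies: IE6/IE5 ≈ 5.6, far larger than any earlier ratio.
That jump marks the point where a core electron is being removed. So the atom has 5 valence electrons.

5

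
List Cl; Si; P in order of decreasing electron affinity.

Cl, Si, P

EA tends to increase across a period and decrease down a group, though the pattern is less regular than for IE or radius.
All lie in period 3; the across-period trend (electron affinity increases left to right) applies, with the exception below.
Note the exception: Si has a higher electron affinity than P, contrary to the simple trend — adding an electron to P's half-filled 3p³ is unfavourable, so Si (3p²) has the more exothermic EA.
Tabulated electron affinity (kJ/mol): Si 134, P 72, Cl 349.
So from highest to lowest: Cl > Si > P.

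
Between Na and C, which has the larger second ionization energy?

Na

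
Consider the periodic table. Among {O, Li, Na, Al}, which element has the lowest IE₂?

The second ionization energy removes an electron from the +1 ion. For each element: O⁺ still has 5 valence electrons; Li⁺ is the bare [He] core; Na⁺ is the bare [Ne] core; Al⁺ still has 2 valence electrons.
Pulling an electron out of a noble-gas core costs far more than removing a remaining valence electron, so Na and Li sit at the high end of IE_2.
Valence configurations: O⁺ [He]2s²2p³, Al⁺ [Ne]3s².
The numbers (kJ/mol): O 3388, Li 7298, Na 4562, Al 1817.
Overall IE_2 order: Al < O < Na < Li.

Al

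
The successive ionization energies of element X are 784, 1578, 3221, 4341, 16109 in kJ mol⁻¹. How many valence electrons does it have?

4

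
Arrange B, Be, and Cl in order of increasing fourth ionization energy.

Cl, Be, B

The fourth ionization energy removes an electron from the +3 ion. For each element: B³⁺ is the bare [He] core; Be³⁺ is already 1 electron into the core; Cl³⁺ still has 4 valence electrons.
Pulling an electron out of a noble-gas core costs far more than removing a remaining valence electron, so Be and B sit at the high end of IE_4.
Tabulated IE_4 (kJ/mol): B 25026, Be 21007, Cl 5159.
Overall IE_4 order: Cl < Be < B.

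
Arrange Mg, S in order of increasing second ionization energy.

Mg < S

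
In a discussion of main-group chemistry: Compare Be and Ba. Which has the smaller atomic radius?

Radius decreases left→right (rising Z_eff, same n) and increases top→bottom (higher n).
All are in group 2, so atomic radius increases down the group.
So Be has the smaller atomic radius (Be < Ba).

Be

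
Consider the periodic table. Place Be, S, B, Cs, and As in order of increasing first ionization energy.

Cs < B < Be < As < S

Removing the outermost electron gets harder across a period and easier down a group.
These span different periods and groups, so the two trends combine.
B > Cs: both effects reinforce here, so B is clearly the higher of the two.
Be > B: this pair runs against the simple trend — see the exception note.
As > Be: the two effects oppose for this pair; the across-period effect wins (947 vs 900 kJ/mol).
S > As: relative to As, both the across-period and down-group shifts push S's first ionization energy up.
Note the exception: Be has a higher first ionization energy than B, contrary to the simple trend — removing B's lone 2p electron is easier than breaking Be's filled 2s².
Approximate values (kJ/mol): Be 900, B 801, S 1000, As 947, Cs 376.
So from lowest to highest: Cs < B < Be < As < S.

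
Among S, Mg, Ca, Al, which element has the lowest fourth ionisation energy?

S

Consider each +3 ion: S³⁺ still has 3 valence electrons; Mg³⁺ is already 1 electron into the core; Ca³⁺ is already 1 electron into the core; Al³⁺ is the bare [Ne] core.
Core electrons are held far more tightly than valence electrons, so Ca, Mg and Al top the IE_4 order.
Tabulated IE_4 (kJ/mol): S 4556, Mg 10543, Ca 6491, Al 11577.
Overall IE_4 order: S < Ca < Mg < Al.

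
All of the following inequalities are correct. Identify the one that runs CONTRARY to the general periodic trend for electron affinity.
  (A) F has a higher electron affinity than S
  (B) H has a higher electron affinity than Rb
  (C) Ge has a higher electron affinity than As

(C)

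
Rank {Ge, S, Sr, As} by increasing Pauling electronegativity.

Atoms toward the upper right of the periodic table pull bonding electrons most strongly.
Neither a single period nor a single group — weigh both effects.
Ge > Sr: both effects reinforce here, so Ge is clearly the higher of the two.
As > Ge: both are in period 4; the period trend gives As the larger value.
S > As: relative to As, both the across-period and down-group shifts push S's electronegativity up.
For reference (Pauling): S 2.58, Ge 2.01, As 2.18, Sr 0.95.
So from lowest to highest: Sr < Ge < As < S.

Sr < Ge < As < S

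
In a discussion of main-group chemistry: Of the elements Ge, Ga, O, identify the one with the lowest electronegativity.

Ga

O is in period 2, group 16; Ga is in period 4, group 13; Ge is in period 4, group 14.
Atoms toward the upper right of the periodic table pull bonding electrons most strongly.
Neither a single period nor a single group — weigh both effects.
Ge > Ga: both are in period 4; the period trend gives Ge the larger value.
O > Ge: both effects reinforce here, so O is clearly the higher of the two.
Approximate values (Pauling): O 3.44, Ga 1.81, Ge 2.01.
The lowest electronegativity among these belongs to Ga.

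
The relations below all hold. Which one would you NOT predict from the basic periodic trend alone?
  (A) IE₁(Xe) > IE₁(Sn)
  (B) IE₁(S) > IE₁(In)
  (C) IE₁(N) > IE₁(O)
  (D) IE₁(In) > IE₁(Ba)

(C)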